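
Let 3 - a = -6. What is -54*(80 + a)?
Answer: -4806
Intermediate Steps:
a = 9 (a = 3 - 1*(-6) = 3 + 6 = 9)
-54*(80 + a) = -54*(80 + 9) = -54*89 = -4806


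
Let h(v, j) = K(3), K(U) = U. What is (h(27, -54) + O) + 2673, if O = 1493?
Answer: 4169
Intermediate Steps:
h(v, j) = 3
(h(27, -54) + O) + 2673 = (3 + 1493) + 2673 = 1496 + 2673 = 4169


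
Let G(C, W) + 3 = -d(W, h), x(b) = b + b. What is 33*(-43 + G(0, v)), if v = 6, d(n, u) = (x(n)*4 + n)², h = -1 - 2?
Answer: -97746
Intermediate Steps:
x(b) = 2*b
h = -3
d(n, u) = 81*n² (d(n, u) = ((2*n)*4 + n)² = (8*n + n)² = (9*n)² = 81*n²)
G(C, W) = -3 - 81*W²
33*(-43 + G(0, v)) = 33*(-43 + (-3 - 81*6²)) = 33*(-43 + (-3 - 81*36)) = 33*(-43 + (-3 - 2916)) = 33*(-43 - 2919) = 33*(-2962) = -97746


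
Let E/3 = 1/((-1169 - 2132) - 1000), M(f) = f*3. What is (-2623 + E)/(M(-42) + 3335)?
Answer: -11281526/13801909 ≈ -0.81739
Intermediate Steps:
M(f) = 3*f
E = -3/4301 (E = 3/((-1169 - 2132) - 1000) = 3/(-3301 - 1000) = 3/(-4301) = 3*(-1/4301) = -3/4301 ≈ -0.00069751)
(-2623 + E)/(M(-42) + 3335) = (-2623 - 3/4301)/(3*(-42) + 3335) = -11281526/(4301*(-126 + 3335)) = -11281526/4301/3209 = -11281526/4301*1/3209 = -11281526/13801909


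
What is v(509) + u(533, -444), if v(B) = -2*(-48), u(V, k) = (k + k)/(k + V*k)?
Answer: 25633/267 ≈ 96.004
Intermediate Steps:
u(V, k) = 2*k/(k + V*k) (u(V, k) = (2*k)/(k + V*k) = 2*k/(k + V*k))
v(B) = 96
v(509) + u(533, -444) = 96 + 2/(1 + 533) = 96 + 2/534 = 96 + 2*(1/534) = 96 + 1/267 = 25633/267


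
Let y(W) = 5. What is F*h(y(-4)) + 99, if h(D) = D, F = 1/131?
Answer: 12974/131 ≈ 99.038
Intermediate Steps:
F = 1/131 ≈ 0.0076336
F*h(y(-4)) + 99 = (1/131)*5 + 99 = 5/131 + 99 = 12974/131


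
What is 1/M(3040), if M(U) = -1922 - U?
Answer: -1/4962 ≈ -0.00020153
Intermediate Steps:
1/M(3040) = 1/(-1922 - 1*3040) = 1/(-1922 - 3040) = 1/(-4962) = -1/4962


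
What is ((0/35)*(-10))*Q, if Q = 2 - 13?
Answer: 0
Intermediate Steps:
Q = -11
((0/35)*(-10))*Q = ((0/35)*(-10))*(-11) = ((0*(1/35))*(-10))*(-11) = (0*(-10))*(-11) = 0*(-11) = 0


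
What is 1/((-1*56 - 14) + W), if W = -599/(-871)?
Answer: -871/60371 ≈ -0.014427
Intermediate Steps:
W = 599/871 (W = -599*(-1/871) = 599/871 ≈ 0.68772)
1/((-1*56 - 14) + W) = 1/((-1*56 - 14) + 599/871) = 1/((-56 - 14) + 599/871) = 1/(-70 + 599/871) = 1/(-60371/871) = -871/60371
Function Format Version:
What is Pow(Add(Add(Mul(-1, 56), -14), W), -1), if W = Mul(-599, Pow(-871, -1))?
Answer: Rational(-871, 60371) ≈ -0.014427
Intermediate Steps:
W = Rational(599, 871) (W = Mul(-599, Rational(-1, 871)) = Rational(599, 871) ≈ 0.68772)
Pow(Add(Add(Mul(-1, 56), -14), W), -1) = Pow(Add(Add(Mul(-1, 56), -14), Rational(599, 871)), -1) = Pow(Add(Add(-56, -14), Rational(599, 871)), -1) = Pow(Add(-70, Rational(599, 871)), -1) = Pow(Rational(-60371, 871), -1) = Rational(-871, 60371)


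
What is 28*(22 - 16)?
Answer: 168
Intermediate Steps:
28*(22 - 16) = 28*6 = 168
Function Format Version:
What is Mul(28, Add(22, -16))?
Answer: 168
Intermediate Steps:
Mul(28, Add(22, -16)) = Mul(28, 6) = 168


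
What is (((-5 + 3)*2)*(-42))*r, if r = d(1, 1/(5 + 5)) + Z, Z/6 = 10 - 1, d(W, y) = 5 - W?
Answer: 9744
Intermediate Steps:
Z = 54 (Z = 6*(10 - 1) = 6*9 = 54)
r = 58 (r = (5 - 1*1) + 54 = (5 - 1) + 54 = 4 + 54 = 58)
(((-5 + 3)*2)*(-42))*r = (((-5 + 3)*2)*(-42))*58 = (-2*2*(-42))*58 = -4*(-42)*58 = 168*58 = 9744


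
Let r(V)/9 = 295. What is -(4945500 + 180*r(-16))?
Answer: -5423400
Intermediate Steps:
r(V) = 2655 (r(V) = 9*295 = 2655)
-(4945500 + 180*r(-16)) = -180/(1/(2655 + (13330 + 14145))) = -180/(1/(2655 + 27475)) = -180/(1/30130) = -180/1/30130 = -180*30130 = -5423400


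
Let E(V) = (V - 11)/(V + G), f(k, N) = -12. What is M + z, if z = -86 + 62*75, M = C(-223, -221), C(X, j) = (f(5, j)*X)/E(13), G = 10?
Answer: 35338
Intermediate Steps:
E(V) = (-11 + V)/(10 + V) (E(V) = (V - 11)/(V + 10) = (-11 + V)/(10 + V))
C(X, j) = -138*X (C(X, j) = (-12*X)/(((-11 + 13)/(10 + 13))) = (-12*X)/((2/23)) = (-12*X)/(((1/23)*2)) = (-12*X)/(2/23) = -12*X*(23/2) = -138*X)
M = 30774 (M = -138*(-223) = 30774)
z = 4564 (z = -86 + 4650 = 4564)
M + z = 30774 + 4564 = 35338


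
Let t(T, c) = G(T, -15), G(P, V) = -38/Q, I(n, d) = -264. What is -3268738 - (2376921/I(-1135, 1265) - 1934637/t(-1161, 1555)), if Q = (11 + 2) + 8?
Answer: -380941089/88 ≈ -4.3289e+6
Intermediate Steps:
Q = 21 (Q = 13 + 8 = 21)
G(P, V) = -38/21
t(T, c) = -38/21
-3268738 - (2376921/I(-1135, 1265) - 1934637/t(-1161, 1555)) = -3268738 - (2376921/(-264) - 1934637/(-38/21)) = -3268738 - (2376921*(-1/264) - 1934637*(-21/38)) = -3268738 - (-792307/88 + 2138283/2) = -3268738 - 1*93292145/88 = -3268738 - 93292145/88 = -380941089/88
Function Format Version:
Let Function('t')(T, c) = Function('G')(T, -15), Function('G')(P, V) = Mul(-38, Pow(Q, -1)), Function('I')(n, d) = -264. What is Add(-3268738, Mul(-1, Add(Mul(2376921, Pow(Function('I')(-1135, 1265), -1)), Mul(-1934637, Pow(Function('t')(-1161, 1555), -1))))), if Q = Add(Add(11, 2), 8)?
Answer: Rational(-380941089, 88) ≈ -4.3289e+6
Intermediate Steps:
Q = 21 (Q = Add(13, 8) = 21)
Function('G')(P, V) = Rational(-38, 21) (Function('G')(P, V) = Mul(-38, Pow(21, -1)) = Mul(-38, Rational(1, 21)) = Rational(-38, 21))
Function('t')(T, c) = Rational(-38, 21)
Add(-3268738, Mul(-1, Add(Mul(2376921, Pow(Function('I')(-1135, 1265), -1)), Mul(-1934637, Pow(Function('t')(-1161, 1555), -1))))) = Add(-3268738, Mul(-1, Add(Mul(2376921, Pow(-264, -1)), Mul(-1934637, Pow(Rational(-38, 21), -1))))) = Add(-3268738, Mul(-1, Add(Mul(2376921, Rational(-1, 264)), Mul(-1934637, Rational(-21, 38))))) = Add(-3268738, Mul(-1, Add(Rational(-792307, 88), Rational(2138283, 2)))) = Add(-3268738, Mul(-1, Rational(93292145, 88))) = Add(-3268738, Rational(-93292145, 88)) = Rational(-380941089, 88)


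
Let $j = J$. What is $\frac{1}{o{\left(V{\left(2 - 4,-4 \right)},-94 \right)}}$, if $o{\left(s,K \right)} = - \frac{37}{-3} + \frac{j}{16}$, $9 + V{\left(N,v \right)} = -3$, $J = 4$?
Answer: $\frac{12}{151} \approx 0.07947$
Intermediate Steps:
$j = 4$
$V{\left(N,v \right)} = -12$ ($V{\left(N,v \right)} = -9 - 3 = -12$)
$o{\left(s,K \right)} = \frac{151}{12}$ ($o{\left(s,K \right)} = - \frac{37}{-3} + \frac{4}{16} = \left(-37\right) \left(- \frac{1}{3}\right) + 4 \cdot \frac{1}{16} = \frac{37}{3} + \frac{1}{4} = \frac{151}{12}$)
$\frac{1}{o{\left(V{\left(2 - 4,-4 \right)},-94 \right)}} = \frac{1}{\frac{151}{12}} = \frac{12}{151}$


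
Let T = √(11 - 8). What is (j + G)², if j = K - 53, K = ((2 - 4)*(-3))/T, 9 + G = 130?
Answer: 4636 + 272*√3 ≈ 5107.1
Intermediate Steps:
G = 121 (G = -9 + 130 = 121)
T = √3 ≈ 1.7320
K = 2*√3 (K = ((2 - 4)*(-3))/(√3) = (-2*(-3))*(√3/3) = 6*(√3/3) = 2*√3 ≈ 3.4641)
j = -53 + 2*√3 (j = 2*√3 - 53 = -53 + 2*√3 ≈ -49.536)
(j + G)² = ((-53 + 2*√3) + 121)² = (68 + 2*√3)²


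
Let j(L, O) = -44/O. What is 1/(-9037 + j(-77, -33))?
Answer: -3/27107 ≈ -0.00011067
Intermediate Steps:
1/(-9037 + j(-77, -33)) = 1/(-9037 - 44/(-33)) = 1/(-9037 - 44*(-1/33)) = 1/(-9037 + 4/3) = 1/(-27107/3) = -3/27107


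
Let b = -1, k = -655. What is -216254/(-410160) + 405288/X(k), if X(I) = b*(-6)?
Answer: 13852851967/205080 ≈ 67549.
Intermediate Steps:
X(I) = 6 (X(I) = -1*(-6) = 6)
-216254/(-410160) + 405288/X(k) = -216254/(-410160) + 405288/6 = -216254*(-1/410160) + 405288*(⅙) = 108127/205080 + 67548 = 13852851967/205080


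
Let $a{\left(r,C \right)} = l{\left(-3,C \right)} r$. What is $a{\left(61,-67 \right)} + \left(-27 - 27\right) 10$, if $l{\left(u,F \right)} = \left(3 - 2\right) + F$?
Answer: $-4566$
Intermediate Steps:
$l{\left(u,F \right)} = 1 + F$
$a{\left(r,C \right)} = r \left(1 + C\right)$ ($a{\left(r,C \right)} = \left(1 + C\right) r = r \left(1 + C\right)$)
$a{\left(61,-67 \right)} + \left(-27 - 27\right) 10 = 61 \left(1 - 67\right) + \left(-27 - 27\right) 10 = 61 \left(-66\right) - 540 = -4026 - 540 = -4566$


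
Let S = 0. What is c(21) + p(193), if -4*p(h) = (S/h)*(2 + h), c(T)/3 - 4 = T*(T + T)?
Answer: 2658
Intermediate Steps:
c(T) = 12 + 6*T**2 (c(T) = 12 + 3*(T*(T + T)) = 12 + 3*(T*(2*T)) = 12 + 3*(2*T**2) = 12 + 6*T**2)
p(h) = 0 (p(h) = -0/h*(2 + h)/4 = -0*(2 + h) = -1/4*0 = 0)
c(21) + p(193) = (12 + 6*21**2) + 0 = (12 + 6*441) + 0 = (12 + 2646) + 0 = 2658 + 0 = 2658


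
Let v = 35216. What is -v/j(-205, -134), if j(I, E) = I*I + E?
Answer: -35216/41891 ≈ -0.84066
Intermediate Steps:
j(I, E) = E + I**2 (j(I, E) = I**2 + E = E + I**2)
-v/j(-205, -134) = -35216/(-134 + (-205)**2) = -35216/(-134 + 42025) = -35216/41891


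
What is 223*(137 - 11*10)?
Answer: 6021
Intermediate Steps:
223*(137 - 11*10) = 223*(137 - 110) = 223*27 = 6021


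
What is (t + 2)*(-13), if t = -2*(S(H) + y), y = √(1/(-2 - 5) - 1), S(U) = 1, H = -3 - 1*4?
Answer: 52*I*√14/7 ≈ 27.795*I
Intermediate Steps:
H = -7 (H = -3 - 4 = -7)
y = 2*I*√14/7 (y = √(1/(-7) - 1) = √(-⅐ - 1) = √(-8/7) = 2*I*√14/7 ≈ 1.069*I)
t = -2 - 4*I*√14/7 (t = -2*(1 + 2*I*√14/7) = -2 - 4*I*√14/7 ≈ -2.0 - 2.1381*I)
(t + 2)*(-13) = ((-2 - 4*I*√14/7) + 2)*(-13) = -4*I*√14/7*(-13) = 52*I*√14/7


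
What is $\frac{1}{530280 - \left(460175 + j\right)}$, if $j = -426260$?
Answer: $\frac{1}{496365} \approx 2.0146 \cdot 10^{-6}$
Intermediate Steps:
$\frac{1}{530280 - \left(460175 + j\right)} = \frac{1}{530280 - 33915} = \frac{1}{496365}$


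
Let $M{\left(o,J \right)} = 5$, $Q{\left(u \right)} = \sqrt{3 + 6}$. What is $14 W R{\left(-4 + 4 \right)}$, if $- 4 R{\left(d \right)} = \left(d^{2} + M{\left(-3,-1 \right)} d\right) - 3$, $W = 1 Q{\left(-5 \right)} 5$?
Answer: $\frac{315}{2} \approx 157.5$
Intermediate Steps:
$Q{\left(u \right)} = 3$ ($Q{\left(u \right)} = \sqrt{9} = 3$)
$W = 15$ ($W = 1 \cdot 3 \cdot 5 = 3 \cdot 5 = 15$)
$R{\left(d \right)} = \frac{3}{4} - \frac{5 d}{4} - \frac{d^{2}}{4}$ ($R{\left(d \right)} = - \frac{\left(d^{2} + 5 d\right) - 3}{4} = - \frac{-3 + d^{2} + 5 d}{4} = \frac{3}{4} - \frac{5 d}{4} - \frac{d^{2}}{4}$)
$14 W R{\left(-4 + 4 \right)} = 14 \cdot 15 \left(\frac{3}{4} - \frac{5 \left(-4 + 4\right)}{4} - \frac{\left(-4 + 4\right)^{2}}{4}\right) = 210 \left(\frac{3}{4} - 0 - \frac{0^{2}}{4}\right) = 210 \left(\frac{3}{4} + 0 - 0\right) = 210 \left(\frac{3}{4} + 0 + 0\right) = 210 \cdot \frac{3}{4} = \frac{315}{2}$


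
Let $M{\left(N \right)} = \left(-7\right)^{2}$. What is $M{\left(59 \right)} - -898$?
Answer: $947$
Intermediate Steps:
$M{\left(N \right)} = 49$
$M{\left(59 \right)} - -898 = 49 - -898 = 49 + 898 = 947$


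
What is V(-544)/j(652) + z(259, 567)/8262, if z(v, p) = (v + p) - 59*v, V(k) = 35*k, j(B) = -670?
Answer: 14762363/553554 ≈ 26.668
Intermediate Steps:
z(v, p) = p - 58*v (z(v, p) = (p + v) - 59*v = p - 58*v)
V(-544)/j(652) + z(259, 567)/8262 = (35*(-544))/(-670) + (567 - 58*259)/8262 = -19040*(-1/670) + (567 - 15022)*(1/8262) = 1904/67 - 14455*1/8262 = 1904/67 - 14455/8262 = 14762363/553554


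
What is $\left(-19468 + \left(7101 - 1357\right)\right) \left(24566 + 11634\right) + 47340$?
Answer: $-496761460$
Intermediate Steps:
$\left(-19468 + \left(7101 - 1357\right)\right) \left(24566 + 11634\right) + 47340 = \left(-19468 + 5744\right) 36200 + 47340 = \left(-13724\right) 36200 + 47340 = -496808800 + 47340 = -496761460$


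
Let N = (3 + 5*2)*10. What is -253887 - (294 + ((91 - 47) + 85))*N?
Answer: -308877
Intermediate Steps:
N = 130 (N = (3 + 10)*10 = 13*10 = 130)
-253887 - (294 + ((91 - 47) + 85))*N = -253887 - (294 + ((91 - 47) + 85))*130 = -253887 - (294 + (44 + 85))*130 = -253887 - (294 + 129)*130 = -253887 - 423*130 = -253887 - 1*54990 = -253887 - 54990 = -308877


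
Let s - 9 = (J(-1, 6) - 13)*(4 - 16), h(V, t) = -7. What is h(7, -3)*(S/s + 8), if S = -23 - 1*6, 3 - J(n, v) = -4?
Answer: -4333/81 ≈ -53.494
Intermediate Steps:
J(n, v) = 7 (J(n, v) = 3 - 1*(-4) = 3 + 4 = 7)
S = -29 (S = -23 - 6 = -29)
s = 81 (s = 9 + (7 - 13)*(4 - 16) = 9 - 6*(-12) = 9 + 72 = 81)
h(7, -3)*(S/s + 8) = -7*(-29/81 + 8) = -7*619/81 = -4333/81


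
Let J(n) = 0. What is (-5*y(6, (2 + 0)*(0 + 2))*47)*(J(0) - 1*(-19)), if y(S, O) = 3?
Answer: -13395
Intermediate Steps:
(-5*y(6, (2 + 0)*(0 + 2))*47)*(J(0) - 1*(-19)) = (-5*3*47)*(0 - 1*(-19)) = (-15*47)*(0 + 19) = -705*19 = -13395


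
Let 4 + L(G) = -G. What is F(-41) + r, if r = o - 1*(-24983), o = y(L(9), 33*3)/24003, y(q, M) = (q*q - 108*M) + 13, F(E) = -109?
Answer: 597040112/24003 ≈ 24874.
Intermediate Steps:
L(G) = -4 - G
y(q, M) = 13 + q² - 108*M (y(q, M) = (q² - 108*M) + 13 = 13 + q² - 108*M)
o = -10510/24003 (o = (13 + (-4 - 1*9)² - 3564*3)/24003 = (13 + (-4 - 9)² - 108*99)*(1/24003) = (13 + (-13)² - 10692)*(1/24003) = (13 + 169 - 10692)*(1/24003) = -10510*1/24003 = -10510/24003 ≈ -0.43786)
r = 599656439/24003 (r = -10510/24003 - 1*(-24983) = -10510/24003 + 24983 = 599656439/24003 ≈ 24983.)
F(-41) + r = -109 + 599656439/24003 = 597040112/24003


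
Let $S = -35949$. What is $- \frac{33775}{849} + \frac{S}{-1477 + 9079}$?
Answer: $- \frac{95759417}{2151366} \approx -44.511$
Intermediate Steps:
$- \frac{33775}{849} + \frac{S}{-1477 + 9079} = - \frac{33775}{849} - \frac{35949}{-1477 + 9079} = \left(-33775\right) \frac{1}{849} - \frac{35949}{7602} = - \frac{33775}{849} - \frac{11983}{2534} = - \frac{95759417}{2151366}$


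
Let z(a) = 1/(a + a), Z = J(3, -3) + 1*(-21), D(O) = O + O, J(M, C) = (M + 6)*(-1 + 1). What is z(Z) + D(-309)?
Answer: -25957/42 ≈ -618.02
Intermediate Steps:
J(M, C) = 0 (J(M, C) = (6 + M)*0 = 0)
D(O) = 2*O
Z = -21 (Z = 0 + 1*(-21) = 0 - 21 = -21)
z(a) = 1/(2*a)
z(Z) + D(-309) = (½)/(-21) + 2*(-309) = (½)*(-1/21) - 618 = -1/42 - 618 = -25957/42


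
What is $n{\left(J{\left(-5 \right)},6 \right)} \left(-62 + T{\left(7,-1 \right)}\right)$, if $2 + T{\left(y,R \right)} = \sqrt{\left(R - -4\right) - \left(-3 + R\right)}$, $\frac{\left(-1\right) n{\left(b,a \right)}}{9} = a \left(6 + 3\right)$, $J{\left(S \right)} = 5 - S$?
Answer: $31104 - 486 \sqrt{7} \approx 29818.0$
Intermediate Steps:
$n{\left(b,a \right)} = - 81 a$ ($n{\left(b,a \right)} = - 9 a \left(6 + 3\right) = - 9 a 9 = - 9 \cdot 9 a = - 81 a$)
$T{\left(y,R \right)} = -2 + \sqrt{7}$ ($T{\left(y,R \right)} = -2 + \sqrt{\left(R - -4\right) - \left(-3 + R\right)} = -2 + \sqrt{\left(R + 4\right) - \left(-3 + R\right)} = -2 + \sqrt{\left(4 + R\right) - \left(-3 + R\right)} = -2 + \sqrt{7}$)
$n{\left(J{\left(-5 \right)},6 \right)} \left(-62 + T{\left(7,-1 \right)}\right) = \left(-81\right) 6 \left(-62 - \left(2 - \sqrt{7}\right)\right) = - 486 \left(-64 + \sqrt{7}\right) = 31104 - 486 \sqrt{7}$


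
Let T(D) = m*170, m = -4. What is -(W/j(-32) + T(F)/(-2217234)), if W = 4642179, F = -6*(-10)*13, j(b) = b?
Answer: 5146398545563/35475744 ≈ 1.4507e+5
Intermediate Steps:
F = 780 (F = 60*13 = 780)
T(D) = -680 (T(D) = -4*170 = -680)
-(W/j(-32) + T(F)/(-2217234)) = -(4642179/(-32) - 680/(-2217234)) = -(4642179*(-1/32) - 680*(-1/2217234)) = -(-4642179/32 + 340/1108617) = -1*(-5146398545563/35475744) = 5146398545563/35475744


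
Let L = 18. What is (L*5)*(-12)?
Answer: -1080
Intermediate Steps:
(L*5)*(-12) = (18*5)*(-12) = 90*(-12) = -1080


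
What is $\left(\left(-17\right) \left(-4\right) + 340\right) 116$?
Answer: $47328$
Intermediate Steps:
$\left(\left(-17\right) \left(-4\right) + 340\right) 116 = \left(68 + 340\right) 116 = 408 \cdot 116 = 47328$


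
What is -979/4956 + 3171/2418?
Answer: 2224709/1997268 ≈ 1.1139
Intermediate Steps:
-979/4956 + 3171/2418 = -979*1/4956 + 3171*(1/2418) = -979/4956 + 1057/806 = 2224709/1997268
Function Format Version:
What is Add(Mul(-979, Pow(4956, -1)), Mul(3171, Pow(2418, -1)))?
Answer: Rational(2224709, 1997268) ≈ 1.1139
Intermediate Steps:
Add(Mul(-979, Pow(4956, -1)), Mul(3171, Pow(2418, -1))) = Add(Mul(-979, Rational(1, 4956)), Mul(3171, Rational(1, 2418))) = Add(Rational(-979, 4956), Rational(1057, 806)) = Rational(2224709, 1997268)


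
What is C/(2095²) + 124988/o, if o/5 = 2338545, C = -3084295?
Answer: -1420609511887/2052786493725 ≈ -0.69204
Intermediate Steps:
o = 11692725 (o = 5*2338545 = 11692725)
C/(2095²) + 124988/o = -3084295/(2095²) + 124988/11692725 = -3084295/4389025 + 124988*(1/11692725) = -3084295*1/4389025 + 124988/11692725 = -616859/877805 + 124988/11692725 = -1420609511887/2052786493725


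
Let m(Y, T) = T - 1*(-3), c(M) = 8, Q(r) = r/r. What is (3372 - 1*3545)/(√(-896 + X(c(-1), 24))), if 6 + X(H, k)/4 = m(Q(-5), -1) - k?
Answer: 173*I*√7/84 ≈ 5.449*I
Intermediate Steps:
Q(r) = 1
m(Y, T) = 3 + T (m(Y, T) = T + 3 = 3 + T)
X(H, k) = -16 - 4*k (X(H, k) = -24 + 4*((3 - 1) - k) = -24 + 4*(2 - k) = -24 + (8 - 4*k) = -16 - 4*k)
(3372 - 1*3545)/(√(-896 + X(c(-1), 24))) = (3372 - 1*3545)/(√(-896 + (-16 - 4*24))) = (3372 - 3545)/(√(-896 + (-16 - 96))) = -173/√(-896 - 112) = -173*(-I*√7/84) = -(-173)*I*√7/84 = 173*I*√7/84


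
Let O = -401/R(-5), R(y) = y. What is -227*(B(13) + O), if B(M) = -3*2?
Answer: -84217/5 ≈ -16843.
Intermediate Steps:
B(M) = -6
O = 401/5 (O = -401/(-5) = -401*(-1/5) = 401/5 ≈ 80.200)
-227*(B(13) + O) = -227*(-6 + 401/5) = -227*371/5 = -84217/5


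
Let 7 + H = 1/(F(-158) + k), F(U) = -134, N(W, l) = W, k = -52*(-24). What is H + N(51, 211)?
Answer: 49017/1114 ≈ 44.001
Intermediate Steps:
k = 1248
H = -7797/1114 (H = -7 + 1/(-134 + 1248) = -7 + 1/1114 = -7797/1114 ≈ -6.9991)
H + N(51, 211) = -7797/1114 + 51 = 49017/1114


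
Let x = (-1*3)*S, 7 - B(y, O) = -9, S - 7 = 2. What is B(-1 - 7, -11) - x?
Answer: 43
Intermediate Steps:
S = 9 (S = 7 + 2 = 9)
B(y, O) = 16 (B(y, O) = 7 - 1*(-9) = 7 + 9 = 16)
x = -27 (x = -1*3*9 = -3*9 = -27)
B(-1 - 7, -11) - x = 16 - 1*(-27) = 16 + 27 = 43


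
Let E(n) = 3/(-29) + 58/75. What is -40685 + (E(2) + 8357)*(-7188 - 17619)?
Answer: -150342816333/725 ≈ -2.0737e+8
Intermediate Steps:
E(n) = 1457/2175 (E(n) = 3*(-1/29) + 58*(1/75) = -3/29 + 58/75 = 1457/2175)
-40685 + (E(2) + 8357)*(-7188 - 17619) = -40685 + (1457/2175 + 8357)*(-7188 - 17619) = -40685 + (18177932/2175)*(-24807) = -40685 - 150313319708/725 = -150342816333/725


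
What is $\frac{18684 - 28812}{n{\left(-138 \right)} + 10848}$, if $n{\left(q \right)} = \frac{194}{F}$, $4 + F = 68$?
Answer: $- \frac{324096}{347233} \approx -0.93337$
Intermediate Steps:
$F = 64$ ($F = -4 + 68 = 64$)
$n{\left(q \right)} = \frac{97}{32}$ ($n{\left(q \right)} = \frac{194}{64} = 194 \cdot \frac{1}{64} = \frac{97}{32}$)
$\frac{18684 - 28812}{n{\left(-138 \right)} + 10848} = \frac{18684 - 28812}{\frac{97}{32} + 10848} = - \frac{10128}{\frac{347233}{32}} = \left(-10128\right) \frac{32}{347233} = - \frac{324096}{347233}$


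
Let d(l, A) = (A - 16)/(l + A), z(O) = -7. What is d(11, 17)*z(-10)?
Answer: -¼ ≈ -0.25000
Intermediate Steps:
d(l, A) = (-16 + A)/(A + l)
d(11, 17)*z(-10) = ((-16 + 17)/(17 + 11))*(-7) = (1/28)*(-7) = -¼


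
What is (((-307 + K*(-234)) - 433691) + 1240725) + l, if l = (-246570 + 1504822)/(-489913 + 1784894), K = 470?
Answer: 902275385059/1294981 ≈ 6.9675e+5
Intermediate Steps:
l = 1258252/1294981 ≈ 0.97164
(((-307 + K*(-234)) - 433691) + 1240725) + l = (((-307 + 470*(-234)) - 433691) + 1240725) + 1258252/1294981 = (((-307 - 109980) - 433691) + 1240725) + 1258252/1294981 = ((-110287 - 433691) + 1240725) + 1258252/1294981 = (-543978 + 1240725) + 1258252/1294981 = 696747 + 1258252/1294981 = 902275385059/1294981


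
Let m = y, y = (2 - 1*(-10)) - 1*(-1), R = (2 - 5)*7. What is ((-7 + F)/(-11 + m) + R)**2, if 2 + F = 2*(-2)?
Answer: 3025/4 ≈ 756.25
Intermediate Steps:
R = -21 (R = -3*7 = -21)
y = 13 (y = (2 + 10) + 1 = 12 + 1 = 13)
m = 13
F = -6 (F = -2 + 2*(-2) = -2 - 4 = -6)
((-7 + F)/(-11 + m) + R)**2 = ((-7 - 6)/(-11 + 13) - 21)**2 = (-13/2 - 21)**2 = (-55/2)**2 = 3025/4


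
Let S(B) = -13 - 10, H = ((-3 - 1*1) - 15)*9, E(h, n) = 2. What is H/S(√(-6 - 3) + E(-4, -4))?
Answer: 171/23 ≈ 7.4348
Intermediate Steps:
H = -171 (H = ((-3 - 1) - 15)*9 = (-4 - 15)*9 = -19*9 = -171)
S(B) = -23
H/S(√(-6 - 3) + E(-4, -4)) = -171/(-23) = -171*(-1/23) = 171/23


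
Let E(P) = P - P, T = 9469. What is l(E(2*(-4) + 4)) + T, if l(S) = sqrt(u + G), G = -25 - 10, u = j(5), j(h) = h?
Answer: 9469 + I*sqrt(30) ≈ 9469.0 + 5.4772*I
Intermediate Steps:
u = 5
G = -35
E(P) = 0
l(S) = I*sqrt(30) (l(S) = sqrt(5 - 35) = sqrt(-30) = I*sqrt(30))
l(E(2*(-4) + 4)) + T = I*sqrt(30) + 9469 = 9469 + I*sqrt(30)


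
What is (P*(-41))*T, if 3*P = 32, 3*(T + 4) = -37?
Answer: 64288/9 ≈ 7143.1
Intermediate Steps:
T = -49/3 (T = -4 + (1/3)*(-37) = -4 - 37/3 = -49/3 ≈ -16.333)
P = 32/3 (P = (1/3)*32 = 32/3 ≈ 10.667)
(P*(-41))*T = ((32/3)*(-41))*(-49/3) = -1312/3*(-49/3) = 64288/9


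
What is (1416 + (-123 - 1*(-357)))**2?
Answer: 2722500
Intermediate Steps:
(1416 + (-123 - 1*(-357)))**2 = (1416 + (-123 + 357))**2 = (1416 + 234)**2 = 1650**2 = 2722500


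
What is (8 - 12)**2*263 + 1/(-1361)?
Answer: 5727087/1361 ≈ 4208.0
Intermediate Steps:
(8 - 12)**2*263 + 1/(-1361) = (-4)**2*263 - 1/1361 = 16*263 - 1/1361 = 4208 - 1/1361 = 5727087/1361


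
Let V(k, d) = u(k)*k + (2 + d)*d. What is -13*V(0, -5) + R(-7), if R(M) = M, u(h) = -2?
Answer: -202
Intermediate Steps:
V(k, d) = -2*k + d*(2 + d) (V(k, d) = -2*k + (2 + d)*d = -2*k + d*(2 + d))
-13*V(0, -5) + R(-7) = -13*((-5)² - 2*0 + 2*(-5)) - 7 = -13*(25 + 0 - 10) - 7 = -13*15 - 7 = -195 - 7 = -202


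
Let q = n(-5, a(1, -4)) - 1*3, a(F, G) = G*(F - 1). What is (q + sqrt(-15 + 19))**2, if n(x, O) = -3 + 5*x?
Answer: 841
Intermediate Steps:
a(F, G) = G*(-1 + F)
q = -31 (q = (-3 + 5*(-5)) - 1*3 = (-3 - 25) - 3 = -28 - 3 = -31)
(q + sqrt(-15 + 19))**2 = (-31 + sqrt(-15 + 19))**2 = (-31 + sqrt(4))**2 = (-31 + 2)**2 = (-29)**2 = 841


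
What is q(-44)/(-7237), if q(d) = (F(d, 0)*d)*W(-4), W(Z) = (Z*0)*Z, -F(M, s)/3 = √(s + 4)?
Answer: 0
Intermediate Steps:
F(M, s) = -3*√(4 + s) (F(M, s) = -3*√(s + 4) = -3*√(4 + s))
W(Z) = 0 (W(Z) = 0*Z = 0)
q(d) = 0 (q(d) = ((-3*√(4 + 0))*d)*0 = ((-3*√4)*d)*0 = ((-3*2)*d)*0 = -6*d*0 = 0)
q(-44)/(-7237) = 0/(-7237) = 0*(-1/7237) = 0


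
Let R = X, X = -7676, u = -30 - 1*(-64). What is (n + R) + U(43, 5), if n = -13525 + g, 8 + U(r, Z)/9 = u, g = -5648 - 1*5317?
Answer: -31932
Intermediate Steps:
g = -10965 (g = -5648 - 5317 = -10965)
u = 34 (u = -30 + 64 = 34)
U(r, Z) = 234 (U(r, Z) = -72 + 9*34 = -72 + 306 = 234)
n = -24490 (n = -13525 - 10965 = -24490)
R = -7676
(n + R) + U(43, 5) = (-24490 - 7676) + 234 = -32166 + 234 = -31932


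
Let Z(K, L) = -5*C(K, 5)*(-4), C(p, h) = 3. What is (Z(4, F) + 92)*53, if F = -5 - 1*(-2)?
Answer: 8056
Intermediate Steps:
F = -3 (F = -5 + 2 = -3)
Z(K, L) = 60 (Z(K, L) = -5*3*(-4) = -15*(-4) = 60)
(Z(4, F) + 92)*53 = (60 + 92)*53 = 152*53 = 8056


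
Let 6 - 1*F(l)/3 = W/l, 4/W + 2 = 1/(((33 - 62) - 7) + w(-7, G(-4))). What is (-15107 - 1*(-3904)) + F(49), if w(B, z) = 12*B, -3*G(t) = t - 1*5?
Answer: -132082225/11809 ≈ -11185.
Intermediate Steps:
G(t) = 5/3 - t/3 (G(t) = -(t - 1*5)/3 = -(t - 5)/3 = -(-5 + t)/3 = 5/3 - t/3)
W = -480/241 (W = 4/(-2 + 1/(((33 - 62) - 7) + 12*(-7))) = 4/(-2 + 1/((-29 - 7) - 84)) = 4/(-2 + 1/(-36 - 84)) = 4/(-2 + 1/(-120)) = 4/(-2 - 1/120) = 4/(-241/120) = 4*(-120/241) = -480/241 ≈ -1.9917)
F(l) = 18 + 1440/(241*l) (F(l) = 18 - (-1440)/(241*l) = 18 + 1440/(241*l))
(-15107 - 1*(-3904)) + F(49) = (-15107 - 1*(-3904)) + (18 + (1440/241)/49) = (-15107 + 3904) + (18 + (1440/241)*(1/49)) = -11203 + (18 + 1440/11809) = -11203 + 214002/11809 = -132082225/11809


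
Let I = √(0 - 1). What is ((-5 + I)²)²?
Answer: (5 - I)⁴ ≈ 476.0 - 480.0*I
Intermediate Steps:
I
((-5 + I)²)² = (-5 + I)⁴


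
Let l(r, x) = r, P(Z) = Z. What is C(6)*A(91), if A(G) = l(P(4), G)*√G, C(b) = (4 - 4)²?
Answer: 0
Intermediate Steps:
C(b) = 0 (C(b) = 0² = 0)
A(G) = 4*√G
C(6)*A(91) = 0*(4*√91) = 0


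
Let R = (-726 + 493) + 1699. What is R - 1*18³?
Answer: -4366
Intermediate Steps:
R = 1466 (R = -233 + 1699 = 1466)
R - 1*18³ = 1466 - 1*18³ = 1466 - 1*5832 = 1466 - 5832 = -4366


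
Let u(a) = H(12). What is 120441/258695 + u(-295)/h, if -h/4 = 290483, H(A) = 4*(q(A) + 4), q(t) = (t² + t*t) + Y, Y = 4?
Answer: 34909489283/75146499685 ≈ 0.46455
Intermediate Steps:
q(t) = 4 + 2*t² (q(t) = (t² + t*t) + 4 = (t² + t²) + 4 = 2*t² + 4 = 4 + 2*t²)
H(A) = 32 + 8*A² (H(A) = 4*((4 + 2*A²) + 4) = 4*(8 + 2*A²) = 32 + 8*A²)
u(a) = 1184 (u(a) = 32 + 8*12² = 32 + 8*144 = 32 + 1152 = 1184)
h = -1161932 (h = -4*290483 = -1161932)
120441/258695 + u(-295)/h = 120441/258695 + 1184/(-1161932) = 120441*(1/258695) + 1184*(-1/1161932) = 120441/258695 - 296/290483 = 34909489283/75146499685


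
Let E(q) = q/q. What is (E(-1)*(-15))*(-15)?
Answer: 225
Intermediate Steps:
E(q) = 1
(E(-1)*(-15))*(-15) = (1*(-15))*(-15) = -15*(-15) = 225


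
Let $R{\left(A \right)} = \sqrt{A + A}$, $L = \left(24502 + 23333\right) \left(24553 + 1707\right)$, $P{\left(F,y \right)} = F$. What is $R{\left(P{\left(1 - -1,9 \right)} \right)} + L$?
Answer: $1256147102$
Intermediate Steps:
$L = 1256147100$ ($L = 47835 \cdot 26260 = 1256147100$)
$R{\left(A \right)} = \sqrt{2} \sqrt{A}$ ($R{\left(A \right)} = \sqrt{2 A} = \sqrt{2} \sqrt{A}$)
$R{\left(P{\left(1 - -1,9 \right)} \right)} + L = \sqrt{2} \sqrt{1 - -1} + 1256147100 = \sqrt{2} \sqrt{1 + 1} + 1256147100 = \sqrt{2} \sqrt{2} + 1256147100 = 2 + 1256147100 = 1256147102$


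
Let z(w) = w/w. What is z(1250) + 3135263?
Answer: 3135264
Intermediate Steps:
z(w) = 1
z(1250) + 3135263 = 1 + 3135263 = 3135264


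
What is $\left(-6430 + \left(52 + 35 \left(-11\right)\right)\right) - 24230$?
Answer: $-30993$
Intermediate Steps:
$\left(-6430 + \left(52 + 35 \left(-11\right)\right)\right) - 24230 = \left(-6430 + \left(52 - 385\right)\right) - 24230 = \left(-6430 - 333\right) - 24230 = -6763 - 24230 = -30993$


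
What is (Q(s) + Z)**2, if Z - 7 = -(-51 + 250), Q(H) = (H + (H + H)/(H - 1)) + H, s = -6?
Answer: 2005056/49 ≈ 40920.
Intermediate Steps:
Q(H) = 2*H + 2*H/(-1 + H) (Q(H) = (H + (2*H)/(-1 + H)) + H = (H + 2*H/(-1 + H)) + H = 2*H + 2*H/(-1 + H))
Z = -192 (Z = 7 - (-51 + 250) = 7 - 1*199 = 7 - 199 = -192)
(Q(s) + Z)**2 = (2*(-6)**2/(-1 - 6) - 192)**2 = (2*36/(-7) - 192)**2 = (2*36*(-1/7) - 192)**2 = (-72/7 - 192)**2 = (-1416/7)**2 = 2005056/49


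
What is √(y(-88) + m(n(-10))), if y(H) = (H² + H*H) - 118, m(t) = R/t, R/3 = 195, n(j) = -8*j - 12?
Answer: √17777665/34 ≈ 124.01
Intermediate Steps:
n(j) = -12 - 8*j
R = 585 (R = 3*195 = 585)
m(t) = 585/t
y(H) = -118 + 2*H² (y(H) = (H² + H²) - 118 = 2*H² - 118 = -118 + 2*H²)
√(y(-88) + m(n(-10))) = √((-118 + 2*(-88)²) + 585/(-12 - 8*(-10))) = √((-118 + 2*7744) + 585/(-12 + 80)) = √((-118 + 15488) + 585/68) = √(15370 + 585*(1/68)) = √(15370 + 585/68) = √(1045745/68) = √17777665/34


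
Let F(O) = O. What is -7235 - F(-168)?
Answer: -7067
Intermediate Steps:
-7235 - F(-168) = -7235 - 1*(-168) = -7235 + 168 = -7067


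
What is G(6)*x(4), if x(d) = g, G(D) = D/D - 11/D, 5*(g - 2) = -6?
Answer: -2/3 ≈ -0.66667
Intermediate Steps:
g = 4/5 (g = 2 + (1/5)*(-6) = 2 - 6/5 = 4/5 ≈ 0.80000)
G(D) = 1 - 11/D
x(d) = 4/5
G(6)*x(4) = ((-11 + 6)/6)*(4/5) = ((1/6)*(-5))*(4/5) = -5/6*4/5 = -2/3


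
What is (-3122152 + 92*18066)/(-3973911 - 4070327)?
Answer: 730040/4022119 ≈ 0.18151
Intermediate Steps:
(-3122152 + 92*18066)/(-3973911 - 4070327) = (-3122152 + 1662072)/(-8044238) = -1460080*(-1/8044238) = 730040/4022119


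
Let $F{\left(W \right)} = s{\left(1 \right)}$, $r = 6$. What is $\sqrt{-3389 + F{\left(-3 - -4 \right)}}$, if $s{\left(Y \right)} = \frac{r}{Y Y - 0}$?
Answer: $i \sqrt{3383} \approx 58.164 i$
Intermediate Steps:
$s{\left(Y \right)} = \frac{6}{Y^{2}}$ ($s{\left(Y \right)} = \frac{6}{Y Y - 0} = \frac{6}{Y^{2} + \left(-5 + 5\right)} = \frac{6}{Y^{2} + 0} = \frac{6}{Y^{2}}$)
$F{\left(W \right)} = 6$ ($F{\left(W \right)} = 6 \cdot 1^{-2} = 6 \cdot 1 = 6$)
$\sqrt{-3389 + F{\left(-3 - -4 \right)}} = \sqrt{-3389 + 6} = \sqrt{-3383} = i \sqrt{3383}$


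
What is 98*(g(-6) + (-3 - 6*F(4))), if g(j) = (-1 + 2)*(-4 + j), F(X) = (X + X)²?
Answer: -38906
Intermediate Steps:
F(X) = 4*X² (F(X) = (2*X)² = 4*X²)
g(j) = -4 + j (g(j) = 1*(-4 + j) = -4 + j)
98*(g(-6) + (-3 - 6*F(4))) = 98*((-4 - 6) + (-3 - 24*4²)) = 98*(-10 + (-3 - 24*16)) = 98*(-10 + (-3 - 6*64)) = 98*(-10 + (-3 - 384)) = 98*(-10 - 387) = 98*(-397) = -38906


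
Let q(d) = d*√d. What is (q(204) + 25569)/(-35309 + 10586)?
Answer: -2841/2747 - 136*√51/8241 ≈ -1.1521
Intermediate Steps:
q(d) = d^(3/2)
(q(204) + 25569)/(-35309 + 10586) = (204^(3/2) + 25569)/(-35309 + 10586) = (408*√51 + 25569)/(-24723) = (25569 + 408*√51)*(-1/24723) = -2841/2747 - 136*√51/8241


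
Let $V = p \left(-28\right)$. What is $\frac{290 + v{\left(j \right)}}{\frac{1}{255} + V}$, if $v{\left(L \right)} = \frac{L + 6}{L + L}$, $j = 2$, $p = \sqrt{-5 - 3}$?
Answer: $\frac{74460}{407836801} + \frac{1063288800 i \sqrt{2}}{407836801} \approx 0.00018257 + 3.6871 i$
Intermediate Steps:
$p = 2 i \sqrt{2}$ ($p = \sqrt{-8} = 2 i \sqrt{2} \approx 2.8284 i$)
$v{\left(L \right)} = \frac{6 + L}{2 L}$
$V = - 56 i \sqrt{2}$ ($V = 2 i \sqrt{2} \left(-28\right) = - 56 i \sqrt{2} \approx - 79.196 i$)
$\frac{290 + v{\left(j \right)}}{\frac{1}{255} + V} = \frac{290 + \frac{6 + 2}{2 \cdot 2}}{\frac{1}{255} - 56 i \sqrt{2}} = \frac{290 + \frac{1}{2} \cdot \frac{1}{2} \cdot 8}{\frac{1}{255} - 56 i \sqrt{2}} = \frac{290 + 2}{\frac{1}{255} - 56 i \sqrt{2}} = \frac{292}{\frac{1}{255} - 56 i \sqrt{2}}$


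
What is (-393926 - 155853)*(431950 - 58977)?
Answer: -205052722967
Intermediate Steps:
(-393926 - 155853)*(431950 - 58977) = -549779*372973 = -205052722967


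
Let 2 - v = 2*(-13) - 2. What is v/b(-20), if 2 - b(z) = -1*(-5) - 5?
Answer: 15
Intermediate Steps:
v = 30 (v = 2 - (2*(-13) - 2) = 2 - (-26 - 2) = 2 - 1*(-28) = 2 + 28 = 30)
b(z) = 2 (b(z) = 2 - (-1*(-5) - 5) = 2 - (5 - 5) = 2 - 1*0 = 2 + 0 = 2)
v/b(-20) = 30/2 = 30*(½) = 15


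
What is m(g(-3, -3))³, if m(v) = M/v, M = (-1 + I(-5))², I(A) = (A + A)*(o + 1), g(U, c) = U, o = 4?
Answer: -651714363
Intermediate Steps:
I(A) = 10*A (I(A) = (A + A)*(4 + 1) = (2*A)*5 = 10*A)
M = 2601 (M = (-1 + 10*(-5))² = (-1 - 50)² = (-51)² = 2601)
m(v) = 2601/v
m(g(-3, -3))³ = (2601/(-3))³ = (2601*(-⅓))³ = (-867)³ = -651714363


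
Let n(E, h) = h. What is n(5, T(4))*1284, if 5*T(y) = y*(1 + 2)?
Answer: 15408/5 ≈ 3081.6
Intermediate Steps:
T(y) = 3*y/5 (T(y) = (y*(1 + 2))/5 = (y*3)/5 = (3*y)/5 = 3*y/5)
n(5, T(4))*1284 = ((⅗)*4)*1284 = (12/5)*1284 = 15408/5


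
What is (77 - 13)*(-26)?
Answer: -1664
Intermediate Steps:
(77 - 13)*(-26) = 64*(-26) = -1664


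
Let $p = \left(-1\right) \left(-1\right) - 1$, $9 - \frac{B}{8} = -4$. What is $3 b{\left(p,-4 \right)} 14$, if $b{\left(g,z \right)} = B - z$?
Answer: $4536$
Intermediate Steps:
$B = 104$ ($B = 72 - -32 = 72 + 32 = 104$)
$p = 0$ ($p = 1 - 1 = 0$)
$b{\left(g,z \right)} = 104 - z$
$3 b{\left(p,-4 \right)} 14 = 3 \left(104 - -4\right) 14 = 3 \left(104 + 4\right) 14 = 3 \cdot 108 \cdot 14 = 324 \cdot 14 = 4536$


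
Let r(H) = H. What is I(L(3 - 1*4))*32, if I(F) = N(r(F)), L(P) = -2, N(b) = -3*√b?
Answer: -96*I*√2 ≈ -135.76*I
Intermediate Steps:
I(F) = -3*√F
I(L(3 - 1*4))*32 = -3*I*√2*32 = -96*I*√2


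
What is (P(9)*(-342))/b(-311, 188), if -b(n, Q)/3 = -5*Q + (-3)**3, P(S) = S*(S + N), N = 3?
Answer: -12312/967 ≈ -12.732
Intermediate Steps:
P(S) = S*(3 + S) (P(S) = S*(S + 3) = S*(3 + S))
b(n, Q) = 81 + 15*Q (b(n, Q) = -3*(-5*Q + (-3)**3) = -3*(-5*Q - 27) = -3*(-27 - 5*Q) = 81 + 15*Q)
(P(9)*(-342))/b(-311, 188) = ((9*(3 + 9))*(-342))/(81 + 15*188) = ((9*12)*(-342))/(81 + 2820) = (108*(-342))/2901 = -36936*1/2901 = -12312/967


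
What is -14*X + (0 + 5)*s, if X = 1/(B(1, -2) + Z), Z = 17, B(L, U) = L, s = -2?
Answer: -97/9 ≈ -10.778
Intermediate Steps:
X = 1/18 (X = 1/(1 + 17) = 1/18 ≈ 0.055556)
-14*X + (0 + 5)*s = -14*1/18 + (0 + 5)*(-2) = -7/9 + 5*(-2) = -7/9 - 10 = -97/9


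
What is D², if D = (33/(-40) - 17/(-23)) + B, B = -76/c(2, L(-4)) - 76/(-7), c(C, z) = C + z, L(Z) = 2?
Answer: 2808258049/41473600 ≈ 67.712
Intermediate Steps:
B = -57/7 (B = -76/(2 + 2) - 76/(-7) = -76/4 - 76*(-⅐) = -76*¼ + 76/7 = -19 + 76/7 = -57/7 ≈ -8.1429)
D = -52993/6440 (D = (33/(-40) - 17/(-23)) - 57/7 = (33*(-1/40) - 17*(-1/23)) - 57/7 = (-33/40 + 17/23) - 57/7 = -79/920 - 57/7 = -52993/6440 ≈ -8.2287)
D² = (-52993/6440)² = 2808258049/41473600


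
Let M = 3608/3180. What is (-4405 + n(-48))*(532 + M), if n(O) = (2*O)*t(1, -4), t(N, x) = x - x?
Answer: -373404802/159 ≈ -2.3485e+6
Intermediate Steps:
M = 902/795 (M = 3608*(1/3180) = 902/795 ≈ 1.1346)
t(N, x) = 0
n(O) = 0 (n(O) = (2*O)*0 = 0)
(-4405 + n(-48))*(532 + M) = (-4405 + 0)*(532 + 902/795) = -4405*423842/795 = -373404802/159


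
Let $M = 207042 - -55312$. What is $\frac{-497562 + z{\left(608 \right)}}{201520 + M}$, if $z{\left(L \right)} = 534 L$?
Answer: $- \frac{86445}{231937} \approx -0.37271$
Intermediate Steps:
$M = 262354$ ($M = 207042 + 55312 = 262354$)
$\frac{-497562 + z{\left(608 \right)}}{201520 + M} = \frac{-497562 + 534 \cdot 608}{201520 + 262354} = \frac{-497562 + 324672}{463874} = \left(-172890\right) \frac{1}{463874} = - \frac{86445}{231937}$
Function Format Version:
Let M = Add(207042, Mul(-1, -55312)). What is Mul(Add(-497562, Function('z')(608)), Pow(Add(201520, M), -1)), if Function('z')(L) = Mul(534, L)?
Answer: Rational(-86445, 231937) ≈ -0.37271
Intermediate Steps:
M = 262354 (M = Add(207042, 55312) = 262354)
Mul(Add(-497562, Function('z')(608)), Pow(Add(201520, M), -1)) = Mul(Add(-497562, Mul(534, 608)), Pow(Add(201520, 262354), -1)) = Mul(Add(-497562, 324672), Pow(463874, -1)) = Mul(-172890, Rational(1, 463874)) = Rational(-86445, 231937)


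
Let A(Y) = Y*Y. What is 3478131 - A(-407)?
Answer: 3312482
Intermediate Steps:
A(Y) = Y²
3478131 - A(-407) = 3478131 - 1*(-407)² = 3478131 - 1*165649 = 3478131 - 165649 = 3312482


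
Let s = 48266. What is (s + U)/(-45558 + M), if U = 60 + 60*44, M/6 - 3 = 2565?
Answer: -25483/15075 ≈ -1.6904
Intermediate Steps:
M = 15408 (M = 18 + 6*2565 = 18 + 15390 = 15408)
U = 2700 (U = 60 + 2640 = 2700)
(s + U)/(-45558 + M) = (48266 + 2700)/(-45558 + 15408) = 50966/(-30150) = 50966*(-1/30150) = -25483/15075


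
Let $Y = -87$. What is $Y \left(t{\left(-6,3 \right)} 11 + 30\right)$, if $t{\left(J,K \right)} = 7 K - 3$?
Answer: $-19836$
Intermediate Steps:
$t{\left(J,K \right)} = -3 + 7 K$
$Y \left(t{\left(-6,3 \right)} 11 + 30\right) = - 87 \left(\left(-3 + 7 \cdot 3\right) 11 + 30\right) = - 87 \left(\left(-3 + 21\right) 11 + 30\right) = - 87 \left(18 \cdot 11 + 30\right) = - 87 \left(198 + 30\right) = \left(-87\right) 228 = -19836$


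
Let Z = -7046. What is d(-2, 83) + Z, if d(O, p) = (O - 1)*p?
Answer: -7295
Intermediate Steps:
d(O, p) = p*(-1 + O) (d(O, p) = (-1 + O)*p = p*(-1 + O))
d(-2, 83) + Z = 83*(-1 - 2) - 7046 = 83*(-3) - 7046 = -249 - 7046 = -7295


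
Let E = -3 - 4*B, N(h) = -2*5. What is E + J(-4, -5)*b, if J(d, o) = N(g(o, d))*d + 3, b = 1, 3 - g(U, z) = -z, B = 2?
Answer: 32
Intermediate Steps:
g(U, z) = 3 + z (g(U, z) = 3 - (-1)*z = 3 + z)
N(h) = -10
E = -11 (E = -3 - 4*2 = -3 - 1*8 = -3 - 8 = -11)
J(d, o) = 3 - 10*d (J(d, o) = -10*d + 3 = 3 - 10*d)
E + J(-4, -5)*b = -11 + (3 - 10*(-4))*1 = -11 + (3 + 40)*1 = -11 + 43*1 = -11 + 43 = 32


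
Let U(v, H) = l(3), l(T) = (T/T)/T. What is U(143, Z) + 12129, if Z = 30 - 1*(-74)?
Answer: 36388/3 ≈ 12129.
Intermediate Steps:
Z = 104 (Z = 30 + 74 = 104)
l(T) = 1/T
U(v, H) = ⅓ (U(v, H) = 1/3 = ⅓)
U(143, Z) + 12129 = ⅓ + 12129 = 36388/3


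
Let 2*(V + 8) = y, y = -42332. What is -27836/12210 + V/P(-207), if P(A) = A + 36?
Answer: 14098588/115995 ≈ 121.54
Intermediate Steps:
P(A) = 36 + A
V = -21174 (V = -8 + (1/2)*(-42332) = -8 - 21166 = -21174)
-27836/12210 + V/P(-207) = -27836/12210 - 21174/(36 - 207) = -27836*1/12210 - 21174/(-171) = -13918/6105 - 21174*(-1/171) = -13918/6105 + 7058/57 = 14098588/115995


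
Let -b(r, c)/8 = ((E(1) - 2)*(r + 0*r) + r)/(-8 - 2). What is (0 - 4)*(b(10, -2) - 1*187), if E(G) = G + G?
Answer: 716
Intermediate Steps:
E(G) = 2*G
b(r, c) = 4*r/5 (b(r, c) = -8*((2*1 - 2)*(r + 0*r) + r)/(-8 - 2) = -8*((2 - 2)*(r + 0) + r)/(-10) = -8*(0*r + r)*(-1)/10 = -8*(0 + r)*(-1)/10 = -8*r*(-1)/10 = -(-4)*r/5 = 4*r/5)
(0 - 4)*(b(10, -2) - 1*187) = (0 - 4)*((⅘)*10 - 1*187) = -4*(8 - 187) = -4*(-179) = 716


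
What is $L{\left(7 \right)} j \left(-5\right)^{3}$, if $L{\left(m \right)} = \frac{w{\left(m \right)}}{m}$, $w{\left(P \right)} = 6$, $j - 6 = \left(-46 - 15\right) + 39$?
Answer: $\frac{12000}{7} \approx 1714.3$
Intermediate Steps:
$j = -16$ ($j = 6 + \left(\left(-46 - 15\right) + 39\right) = 6 + \left(-61 + 39\right) = 6 - 22 = -16$)
$L{\left(m \right)} = \frac{6}{m}$
$L{\left(7 \right)} j \left(-5\right)^{3} = \frac{6}{7} \left(-16\right) \left(-5\right)^{3} = 6 \cdot \frac{1}{7} \left(-16\right) \left(-125\right) = \frac{6}{7} \left(-16\right) \left(-125\right) = \left(- \frac{96}{7}\right) \left(-125\right) = \frac{12000}{7}$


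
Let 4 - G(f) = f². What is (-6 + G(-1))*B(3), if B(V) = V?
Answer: -9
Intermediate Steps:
G(f) = 4 - f²
(-6 + G(-1))*B(3) = (-6 + (4 - 1*(-1)²))*3 = (-6 + (4 - 1*1))*3 = (-6 + (4 - 1))*3 = (-6 + 3)*3 = -3*3 = -9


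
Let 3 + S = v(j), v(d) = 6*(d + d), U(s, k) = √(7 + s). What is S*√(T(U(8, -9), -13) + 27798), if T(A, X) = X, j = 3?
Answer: 33*√27785 ≈ 5500.7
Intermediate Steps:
v(d) = 12*d (v(d) = 6*(2*d) = 12*d)
S = 33 (S = -3 + 12*3 = -3 + 36 = 33)
S*√(T(U(8, -9), -13) + 27798) = 33*√(-13 + 27798) = 33*√27785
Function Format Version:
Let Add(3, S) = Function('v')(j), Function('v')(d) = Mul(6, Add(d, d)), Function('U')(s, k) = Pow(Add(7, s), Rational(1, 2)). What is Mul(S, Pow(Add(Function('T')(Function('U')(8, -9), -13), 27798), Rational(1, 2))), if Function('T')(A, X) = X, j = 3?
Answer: Mul(33, Pow(27785, Rational(1, 2))) ≈ 5500.7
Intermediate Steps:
Function('v')(d) = Mul(12, d) (Function('v')(d) = Mul(6, Mul(2, d)) = Mul(12, d))
S = 33 (S = Add(-3, Mul(12, 3)) = Add(-3, 36) = 33)
Mul(S, Pow(Add(Function('T')(Function('U')(8, -9), -13), 27798), Rational(1, 2))) = Mul(33, Pow(Add(-13, 27798), Rational(1, 2))) = Mul(33, Pow(27785, Rational(1, 2)))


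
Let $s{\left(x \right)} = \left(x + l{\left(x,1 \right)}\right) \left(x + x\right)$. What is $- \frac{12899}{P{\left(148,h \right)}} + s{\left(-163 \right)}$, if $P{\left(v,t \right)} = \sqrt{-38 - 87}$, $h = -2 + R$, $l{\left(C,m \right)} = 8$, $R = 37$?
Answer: $50530 + \frac{12899 i \sqrt{5}}{25} \approx 50530.0 + 1153.7 i$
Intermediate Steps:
$h = 35$ ($h = -2 + 37 = 35$)
$s{\left(x \right)} = 2 x \left(8 + x\right)$ ($s{\left(x \right)} = \left(x + 8\right) \left(x + x\right) = \left(8 + x\right) 2 x = 2 x \left(8 + x\right)$)
$P{\left(v,t \right)} = 5 i \sqrt{5}$ ($P{\left(v,t \right)} = \sqrt{-125} = 5 i \sqrt{5}$)
$- \frac{12899}{P{\left(148,h \right)}} + s{\left(-163 \right)} = - \frac{12899}{5 i \sqrt{5}} + 2 \left(-163\right) \left(8 - 163\right) = - 12899 \left(- \frac{i \sqrt{5}}{25}\right) + 2 \left(-163\right) \left(-155\right) = \frac{12899 i \sqrt{5}}{25} + 50530 = 50530 + \frac{12899 i \sqrt{5}}{25}$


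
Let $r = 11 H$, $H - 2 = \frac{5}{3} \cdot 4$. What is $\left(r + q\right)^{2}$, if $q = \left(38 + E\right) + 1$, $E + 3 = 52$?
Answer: $\frac{302500}{9} \approx 33611.0$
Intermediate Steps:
$H = \frac{26}{3}$ ($H = 2 + \frac{5}{3} \cdot 4 = 2 + \frac{20}{3} = \frac{26}{3} \approx 8.6667$)
$E = 49$ ($E = -3 + 52 = 49$)
$q = 88$ ($q = \left(38 + 49\right) + 1 = 87 + 1 = 88$)
$r = \frac{286}{3}$ ($r = 11 \cdot \frac{26}{3} = \frac{286}{3} \approx 95.333$)
$\left(r + q\right)^{2} = \left(\frac{286}{3} + 88\right)^{2} = \left(\frac{550}{3}\right)^{2} = \frac{302500}{9}$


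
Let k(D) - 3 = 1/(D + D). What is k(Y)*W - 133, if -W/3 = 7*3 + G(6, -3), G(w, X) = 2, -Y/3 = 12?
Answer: -8137/24 ≈ -339.04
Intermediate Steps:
Y = -36 (Y = -3*12 = -36)
k(D) = 3 + 1/(2*D) (k(D) = 3 + 1/(D + D) = 3 + 1/(2*D))
W = -69 (W = -3*(7*3 + 2) = -3*(21 + 2) = -3*23 = -69)
k(Y)*W - 133 = (3 + (½)/(-36))*(-69) - 133 = (3 + (½)*(-1/36))*(-69) - 133 = (3 - 1/72)*(-69) - 133 = (215/72)*(-69) - 133 = -4945/24 - 133 = -8137/24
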